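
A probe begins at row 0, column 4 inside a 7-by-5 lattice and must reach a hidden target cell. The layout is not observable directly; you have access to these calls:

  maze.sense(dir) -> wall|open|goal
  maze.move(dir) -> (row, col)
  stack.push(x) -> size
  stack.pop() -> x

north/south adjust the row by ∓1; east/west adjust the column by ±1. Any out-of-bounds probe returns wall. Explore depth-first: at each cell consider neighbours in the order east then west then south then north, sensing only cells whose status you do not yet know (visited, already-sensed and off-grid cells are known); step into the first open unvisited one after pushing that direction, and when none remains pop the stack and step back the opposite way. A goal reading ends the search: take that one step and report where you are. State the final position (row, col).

! 1. maze.sense(dir='west') == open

! 2. stack.push(x='west') == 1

! 3. maze.move(dir='west') == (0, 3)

! 4. maze.sense(dir='west') == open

! 5. stack.push(x='west') == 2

! 6. maze.move(dir='west') == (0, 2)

! 7. maze.sense(dir='west') == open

! 8. stack.push(x='west') == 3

! 9. maze.move(dir='west') == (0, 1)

! 10. maze.sense(dir='west') == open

! 11. stack.push(x='west') == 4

! 12. maze.move(dir='west') == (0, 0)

! 13. maze.sense(dir='south') == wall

! 14. stack.pop() == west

! 15. maze.move(dir='east') == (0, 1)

! 16. maze.sense(dir='south') == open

! 17. stack.push(x='south') == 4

! 18. maze.move(dir='south') == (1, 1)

! 19. maze.sense(dir='east') == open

! 20. stack.push(x='east') == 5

! 21. maze.move(dir='east') == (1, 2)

! 22. maze.sense(dir='east') == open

! 23. stack.push(x='east') == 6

! 24. maze.move(dir='east') == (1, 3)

! 25. maze.sense(dir='east') == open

! 26. stack.push(x='east') == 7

! 27. maze.move(dir='east') == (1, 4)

! 28. maze.sense(dir='south') == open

! 29. stack.push(x='south') == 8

! 30. maze.move(dir='south') == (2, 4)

! 31. maze.sense(dir='west') == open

! 32. stack.push(x='west') == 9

! 33. maze.move(dir='west') == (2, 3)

! 34. maze.sense(dir='west') == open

! 35. stack.push(x='west') == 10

! 36. maze.move(dir='west') == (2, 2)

! 37. maze.sense(dir='west') == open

! 38. stack.push(x='west') == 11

! 39. maze.move(dir='west') == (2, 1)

! 40. maze.sense(dir='west') == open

! 41. stack.push(x='west') == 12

! 42. maze.move(dir='west') == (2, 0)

! 43. maze.sense(dir='south') == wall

! 44. stack.pop() == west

! 45. maze.move(dir='east') == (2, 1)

! 46. maze.sense(dir='south') == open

! 47. stack.push(x='south') == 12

! 48. maze.move(dir='south') == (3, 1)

! 49. maze.sense(dir='east') == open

! 50. stack.push(x='east') == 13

! 51. maze.move(dir='east') == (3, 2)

! 52. maze.sense(dir='east') == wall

! 53. maze.sense(dir='south') == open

! 54. stack.push(x='south') == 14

! 55. maze.move(dir='south') == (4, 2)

! 56. maze.sense(dir='east') == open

! 57. stack.push(x='east') == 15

! 58. maze.move(dir='east') == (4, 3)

! 59. maze.sense(dir='east') == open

! 60. stack.push(x='east') == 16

! 61. maze.move(dir='east') == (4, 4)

! 62. maze.sense(dir='south') == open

! 63. stack.push(x='south') == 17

! 64. maze.move(dir='south') == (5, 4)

! 65. maze.sense(dir='west') == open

! 66. stack.push(x='west') == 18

! 67. maze.move(dir='west') == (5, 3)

! 68. maze.sense(dir='west') == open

! 69. stack.push(x='west') == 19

! 70. maze.move(dir='west') == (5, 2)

! 71. maze.sense(dir='west') == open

! 72. stack.push(x='west') == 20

! 73. maze.move(dir='west') == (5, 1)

! 74. maze.sense(dir='west') == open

! 75. stack.push(x='west') == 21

! 76. maze.move(dir='west') == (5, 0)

! 77. maze.sense(dir='south') == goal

! 78. maze.move(dir='south') == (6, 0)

Answer: (6, 0)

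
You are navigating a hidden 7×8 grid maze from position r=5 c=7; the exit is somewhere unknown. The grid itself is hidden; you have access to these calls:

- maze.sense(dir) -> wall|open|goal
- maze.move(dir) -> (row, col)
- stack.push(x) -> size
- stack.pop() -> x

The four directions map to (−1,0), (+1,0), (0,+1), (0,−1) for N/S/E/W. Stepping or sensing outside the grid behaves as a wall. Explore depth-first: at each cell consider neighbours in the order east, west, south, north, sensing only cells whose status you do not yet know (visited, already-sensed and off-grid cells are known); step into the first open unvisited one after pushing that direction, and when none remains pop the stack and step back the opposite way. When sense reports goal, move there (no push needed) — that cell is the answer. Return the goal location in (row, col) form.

Now I run sense passing dir→west, which returns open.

Using push passing x→west, which returns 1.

Then move passing dir→west, → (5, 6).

I use sense passing dir→west, — result: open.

I call push passing x→west, and see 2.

Calling move passing dir→west, and see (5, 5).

Next I call sense passing dir→west, yielding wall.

I use sense passing dir→south, yielding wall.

I call sense passing dir→north, — result: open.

I call push passing x→north, and get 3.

Invoking move passing dir→north, → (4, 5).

I run sense passing dir→east, and see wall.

I call sense passing dir→west, and get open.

I use push passing x→west, and get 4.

Next I call move passing dir→west, — result: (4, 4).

I call sense passing dir→west, : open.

Now I run push passing x→west, and see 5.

Next I call move passing dir→west, : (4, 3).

Next I call sense passing dir→west, and see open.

Next I call push passing x→west, and see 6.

Next I call move passing dir→west, giving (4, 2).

Calling sense passing dir→west, → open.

Invoking push passing x→west, and see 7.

I use move passing dir→west, and see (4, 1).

Then sense passing dir→west, yielding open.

I try push passing x→west, which returns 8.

I try move passing dir→west, yielding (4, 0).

I invoke sense passing dir→south, → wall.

I call sense passing dir→north, yielding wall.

Next I call pop(), and see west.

I call move passing dir→east, which returns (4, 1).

I call sense passing dir→south, and see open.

Now I run push passing x→south, and see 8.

I invoke move passing dir→south, : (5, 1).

I use sense passing dir→east, which returns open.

I run push passing x→east, : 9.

Using move passing dir→east, giving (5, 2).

I run sense passing dir→east, which returns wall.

Using sense passing dir→south, yielding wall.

Next I call pop, and observe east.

Calling move passing dir→west, → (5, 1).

I run sense passing dir→south, yielding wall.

I use pop, giving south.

Calling move passing dir→north, → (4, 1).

Now I run sense passing dir→north, — result: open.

Now I run push passing x→north, which returns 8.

Then move passing dir→north, : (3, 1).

Calling sense passing dir→east, and see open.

Calling push passing x→east, yielding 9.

I invoke move passing dir→east, yielding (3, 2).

Next I call sense passing dir→east, : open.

I run push passing x→east, and observe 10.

Now I run move passing dir→east, and see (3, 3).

I run sense passing dir→east, and get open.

I invoke push passing x→east, — result: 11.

Invoking move passing dir→east, — result: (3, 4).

I use sense passing dir→east, and observe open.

I use push passing x→east, : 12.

Next I call move passing dir→east, → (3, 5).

I try sense passing dir→east, yielding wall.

Next I call sense passing dir→north, and observe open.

Now I run push passing x→north, and see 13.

Then move passing dir→north, which returns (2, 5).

I call sense passing dir→east, and get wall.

Invoking sense passing dir→west, and see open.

I try push passing x→west, and get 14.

Using move passing dir→west, : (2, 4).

Then sense passing dir→west, and see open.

I try push passing x→west, and observe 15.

I try move passing dir→west, and observe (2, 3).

I invoke sense passing dir→west, which returns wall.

I call sense passing dir→north, and get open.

I call push passing x→north, and observe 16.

Next I call move passing dir→north, and observe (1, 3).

Calling sense passing dir→east, which returns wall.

Next I call sense passing dir→west, and observe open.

I try push passing x→west, and observe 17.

I invoke move passing dir→west, yielding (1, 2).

Next I call sense passing dir→west, — result: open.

I invoke push passing x→west, which returns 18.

Invoking move passing dir→west, yielding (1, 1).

I call sense passing dir→west, and observe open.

Then push passing x→west, giving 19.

I call move passing dir→west, — result: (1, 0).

Now I run sense passing dir→south, and observe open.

Next I call push passing x→south, and get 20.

Using move passing dir→south, giving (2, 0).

Calling sense passing dir→east, → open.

I try push passing x→east, giving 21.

Now I run move passing dir→east, and get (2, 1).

Using pop, and get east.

I run move passing dir→west, → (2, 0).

I try pop, — result: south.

I use move passing dir→north, : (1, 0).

Using sense passing dir→north, and get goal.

Using move passing dir→north, → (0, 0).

Answer: (0, 0)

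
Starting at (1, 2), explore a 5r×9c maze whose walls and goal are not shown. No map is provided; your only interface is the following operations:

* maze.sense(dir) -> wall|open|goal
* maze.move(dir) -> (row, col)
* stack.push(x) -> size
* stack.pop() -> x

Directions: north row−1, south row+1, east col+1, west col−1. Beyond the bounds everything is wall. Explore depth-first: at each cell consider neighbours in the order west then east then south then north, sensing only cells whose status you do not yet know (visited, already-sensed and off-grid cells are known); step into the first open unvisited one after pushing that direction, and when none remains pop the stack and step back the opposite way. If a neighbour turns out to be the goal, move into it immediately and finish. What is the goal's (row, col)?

~$ maze.sense dir→west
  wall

~$ maze.sense dir→east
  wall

~$ maze.sense dir→south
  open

~$ stack.push x→south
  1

~$ maze.move dir→south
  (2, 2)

~$ maze.sense dir→west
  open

~$ stack.push x→west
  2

~$ maze.move dir→west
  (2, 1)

~$ maze.sense dir→west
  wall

~$ maze.sense dir→south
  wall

~$ stack.pop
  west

~$ maze.move dir→east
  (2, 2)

~$ maze.sense dir→east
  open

~$ stack.push x→east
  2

~$ maze.move dir→east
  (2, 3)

~$ maze.sense dir→east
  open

~$ stack.push x→east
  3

~$ maze.move dir→east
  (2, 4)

~$ maze.sense dir→east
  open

~$ stack.push x→east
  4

~$ maze.move dir→east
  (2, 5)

~$ maze.sense dir→east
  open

~$ stack.push x→east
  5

~$ maze.move dir→east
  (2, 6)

~$ maze.sense dir→east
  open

~$ stack.push x→east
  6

~$ maze.move dir→east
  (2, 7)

~$ maze.sense dir→east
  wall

~$ maze.sense dir→south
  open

~$ stack.push x→south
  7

~$ maze.move dir→south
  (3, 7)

~$ maze.sense dir→west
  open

~$ stack.push x→west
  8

~$ maze.move dir→west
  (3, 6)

~$ maze.sense dir→west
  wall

~$ maze.sense dir→south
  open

~$ stack.push x→south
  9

~$ maze.move dir→south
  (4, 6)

~$ maze.sense dir→west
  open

~$ stack.push x→west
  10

~$ maze.move dir→west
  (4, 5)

~$ maze.sense dir→west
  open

~$ stack.push x→west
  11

~$ maze.move dir→west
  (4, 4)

~$ maze.sense dir→west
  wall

~$ maze.sense dir→north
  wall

~$ stack.pop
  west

~$ maze.move dir→east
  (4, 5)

~$ stack.pop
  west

~$ maze.move dir→east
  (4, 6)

~$ maze.sense dir→east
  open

~$ stack.push x→east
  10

~$ maze.move dir→east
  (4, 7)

~$ maze.sense dir→east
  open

~$ stack.push x→east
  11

~$ maze.move dir→east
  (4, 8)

~$ maze.sense dir→north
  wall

~$ stack.pop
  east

~$ maze.move dir→west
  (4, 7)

~$ stack.pop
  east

~$ maze.move dir→west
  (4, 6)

~$ stack.pop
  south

~$ maze.move dir→north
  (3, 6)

~$ stack.pop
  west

~$ maze.move dir→east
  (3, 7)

~$ stack.pop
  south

~$ maze.move dir→north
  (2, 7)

~$ maze.sense dir→north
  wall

~$ stack.pop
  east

~$ maze.move dir→west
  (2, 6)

~$ maze.sense dir→north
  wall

~$ stack.pop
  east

~$ maze.move dir→west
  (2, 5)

~$ maze.sense dir→north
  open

~$ stack.push x→north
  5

~$ maze.move dir→north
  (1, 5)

~$ maze.sense dir→west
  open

~$ stack.push x→west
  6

~$ maze.move dir→west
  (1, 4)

~$ maze.sense dir→north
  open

~$ stack.push x→north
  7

~$ maze.move dir→north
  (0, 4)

~$ maze.sense dir→west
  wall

~$ maze.sense dir→east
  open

~$ stack.push x→east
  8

~$ maze.move dir→east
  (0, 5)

~$ maze.sense dir→east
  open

~$ stack.push x→east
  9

~$ maze.move dir→east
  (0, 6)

~$ maze.sense dir→east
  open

~$ stack.push x→east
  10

~$ maze.move dir→east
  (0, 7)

~$ maze.sense dir→east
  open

~$ stack.push x→east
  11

~$ maze.move dir→east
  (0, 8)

~$ maze.sense dir→south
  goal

~$ maze.move dir→south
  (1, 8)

Answer: (1, 8)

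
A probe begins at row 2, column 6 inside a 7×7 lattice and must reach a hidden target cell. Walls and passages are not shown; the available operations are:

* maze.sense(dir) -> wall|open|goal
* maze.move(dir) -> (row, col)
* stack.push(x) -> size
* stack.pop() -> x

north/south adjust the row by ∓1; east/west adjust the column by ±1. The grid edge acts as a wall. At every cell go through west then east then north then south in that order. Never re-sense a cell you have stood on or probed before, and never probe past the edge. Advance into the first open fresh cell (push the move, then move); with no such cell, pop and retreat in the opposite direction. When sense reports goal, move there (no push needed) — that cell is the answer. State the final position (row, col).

I run maze.sense with dir: west, and get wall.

Calling maze.sense with dir: north, — result: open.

I try stack.push with x: north, giving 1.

I run maze.move with dir: north, → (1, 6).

I call maze.sense with dir: west, and get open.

Invoking stack.push with x: west, giving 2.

I run maze.move with dir: west, and observe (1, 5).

I invoke maze.sense with dir: west, and observe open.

Next I call stack.push with x: west, — result: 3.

I try maze.move with dir: west, yielding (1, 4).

I try maze.sense with dir: west, and get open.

Using stack.push with x: west, and see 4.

I invoke maze.move with dir: west, and observe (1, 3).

Then maze.sense with dir: west, giving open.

I use stack.push with x: west, — result: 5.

I use maze.move with dir: west, : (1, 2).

Calling maze.sense with dir: west, and see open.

Using stack.push with x: west, which returns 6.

Using maze.move with dir: west, → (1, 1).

Next I call maze.sense with dir: west, → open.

I run stack.push with x: west, → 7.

Calling maze.move with dir: west, and get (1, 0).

Invoking maze.sense with dir: north, — result: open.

Then stack.push with x: north, and get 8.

I invoke maze.move with dir: north, yielding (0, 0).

I use maze.sense with dir: east, giving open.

Invoking stack.push with x: east, yielding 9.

Using maze.move with dir: east, and get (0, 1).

I use maze.sense with dir: east, and see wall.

I use stack.pop, which returns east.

I run maze.move with dir: west, → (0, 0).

Then stack.pop, which returns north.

Now I run maze.move with dir: south, and get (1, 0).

I call maze.sense with dir: south, : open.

I call stack.push with x: south, and see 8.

I use maze.move with dir: south, → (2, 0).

Using maze.sense with dir: east, which returns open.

I run stack.push with x: east, — result: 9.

I try maze.move with dir: east, — result: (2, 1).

I run maze.sense with dir: east, — result: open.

I call stack.push with x: east, yielding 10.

I run maze.move with dir: east, : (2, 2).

I try maze.sense with dir: east, and get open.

Invoking stack.push with x: east, and observe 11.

I try maze.move with dir: east, and get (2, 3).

I use maze.sense with dir: east, and see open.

Invoking stack.push with x: east, giving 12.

I use maze.move with dir: east, yielding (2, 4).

Using maze.sense with dir: south, and see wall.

I run stack.pop, which returns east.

I invoke maze.move with dir: west, yielding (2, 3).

Calling maze.sense with dir: south, which returns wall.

I call stack.pop(), yielding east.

I run maze.move with dir: west, and get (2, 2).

I use maze.sense with dir: south, which returns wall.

Next I call stack.pop, — result: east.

Invoking maze.move with dir: west, : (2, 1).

Calling maze.sense with dir: south, yielding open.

I use stack.push with x: south, : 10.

I try maze.move with dir: south, : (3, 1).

Invoking maze.sense with dir: west, yielding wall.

I try maze.sense with dir: south, → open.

I use stack.push with x: south, and see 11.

Next I call maze.move with dir: south, yielding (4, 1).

I call maze.sense with dir: west, yielding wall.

Calling maze.sense with dir: east, and get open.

I use stack.push with x: east, giving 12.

I try maze.move with dir: east, → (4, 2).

I use maze.sense with dir: east, giving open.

Next I call stack.push with x: east, : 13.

Calling maze.move with dir: east, — result: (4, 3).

Invoking maze.sense with dir: east, — result: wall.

Invoking maze.sense with dir: south, and see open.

Invoking stack.push with x: south, yielding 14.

I invoke maze.move with dir: south, — result: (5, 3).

I call maze.sense with dir: west, — result: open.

Then stack.push with x: west, and get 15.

Calling maze.move with dir: west, and get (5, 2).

Next I call maze.sense with dir: west, yielding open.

Using stack.push with x: west, which returns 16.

I try maze.move with dir: west, and observe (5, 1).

Now I run maze.sense with dir: west, giving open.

Calling stack.push with x: west, yielding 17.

I invoke maze.move with dir: west, yielding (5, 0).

Now I run maze.sense with dir: south, → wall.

Then stack.pop(), — result: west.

Calling maze.move with dir: east, — result: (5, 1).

Calling maze.sense with dir: south, and see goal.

I use maze.move with dir: south, and see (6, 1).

Answer: (6, 1)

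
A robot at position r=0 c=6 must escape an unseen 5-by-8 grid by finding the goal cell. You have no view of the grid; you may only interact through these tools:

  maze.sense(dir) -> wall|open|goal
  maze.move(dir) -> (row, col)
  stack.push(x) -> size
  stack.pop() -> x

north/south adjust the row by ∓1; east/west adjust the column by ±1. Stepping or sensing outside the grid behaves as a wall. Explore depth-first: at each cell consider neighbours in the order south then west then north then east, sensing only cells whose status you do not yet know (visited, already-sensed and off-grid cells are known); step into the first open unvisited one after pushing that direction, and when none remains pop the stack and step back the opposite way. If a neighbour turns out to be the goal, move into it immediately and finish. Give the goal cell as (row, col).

-- 1. sense(south) -> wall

-- 2. sense(west) -> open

-- 3. push(west) -> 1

-- 4. move(west) -> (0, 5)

-- 5. sense(south) -> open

-- 6. push(south) -> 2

-- 7. move(south) -> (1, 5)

-- 8. sense(south) -> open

-- 9. push(south) -> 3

-- 10. move(south) -> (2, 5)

-- 11. sense(south) -> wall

-- 12. sense(west) -> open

-- 13. push(west) -> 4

-- 14. move(west) -> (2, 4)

-- 15. sense(south) -> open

-- 16. push(south) -> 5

-- 17. move(south) -> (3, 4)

-- 18. sense(south) -> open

-- 19. push(south) -> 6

-- 20. move(south) -> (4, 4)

-- 21. sense(west) -> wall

-- 22. sense(east) -> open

-- 23. push(east) -> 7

-- 24. move(east) -> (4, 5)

-- 25. sense(east) -> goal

-- 26. move(east) -> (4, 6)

Answer: (4, 6)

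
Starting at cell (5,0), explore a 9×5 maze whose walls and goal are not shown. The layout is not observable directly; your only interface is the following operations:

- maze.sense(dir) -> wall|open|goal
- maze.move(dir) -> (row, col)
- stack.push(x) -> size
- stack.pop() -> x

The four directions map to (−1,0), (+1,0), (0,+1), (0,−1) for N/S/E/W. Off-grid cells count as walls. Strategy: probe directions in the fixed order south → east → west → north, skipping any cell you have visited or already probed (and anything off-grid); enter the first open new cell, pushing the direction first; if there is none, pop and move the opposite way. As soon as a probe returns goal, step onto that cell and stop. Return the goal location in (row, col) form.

> sense dir→south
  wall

> sense dir→east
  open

> push x→east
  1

> move dir→east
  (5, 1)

> sense dir→south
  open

> push x→south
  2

> move dir→south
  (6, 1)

> sense dir→south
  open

> push x→south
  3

> move dir→south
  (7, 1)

> sense dir→south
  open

> push x→south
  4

> move dir→south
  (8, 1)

> sense dir→east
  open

> push x→east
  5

> move dir→east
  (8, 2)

> sense dir→east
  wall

> sense dir→north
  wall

> pop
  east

> move dir→west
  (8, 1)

> sense dir→west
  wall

> pop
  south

> move dir→north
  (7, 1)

> sense dir→west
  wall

> pop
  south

> move dir→north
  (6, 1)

> sense dir→east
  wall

> pop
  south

> move dir→north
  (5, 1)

> sense dir→east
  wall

> sense dir→north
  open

> push x→north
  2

> move dir→north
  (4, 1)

> sense dir→east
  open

> push x→east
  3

> move dir→east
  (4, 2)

> sense dir→east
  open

> push x→east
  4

> move dir→east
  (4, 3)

> sense dir→south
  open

> push x→south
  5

> move dir→south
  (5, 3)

> sense dir→south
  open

> push x→south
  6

> move dir→south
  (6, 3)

> sense dir→south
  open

> push x→south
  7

> move dir→south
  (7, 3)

> sense dir→east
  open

> push x→east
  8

> move dir→east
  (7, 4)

> sense dir→south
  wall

> sense dir→north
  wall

> pop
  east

> move dir→west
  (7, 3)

> pop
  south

> move dir→north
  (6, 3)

> pop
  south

> move dir→north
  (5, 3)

> sense dir→east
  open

> push x→east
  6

> move dir→east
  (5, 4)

> sense dir→north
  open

> push x→north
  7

> move dir→north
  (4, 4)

> sense dir→north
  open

> push x→north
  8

> move dir→north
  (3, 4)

> sense dir→west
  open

> push x→west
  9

> move dir→west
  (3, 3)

> sense dir→west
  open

> push x→west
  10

> move dir→west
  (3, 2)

> sense dir→west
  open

> push x→west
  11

> move dir→west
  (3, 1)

> sense dir→west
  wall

> sense dir→north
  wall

> pop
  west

> move dir→east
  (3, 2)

> sense dir→north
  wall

> pop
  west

> move dir→east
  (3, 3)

> sense dir→north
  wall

> pop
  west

> move dir→east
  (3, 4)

> sense dir→north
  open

> push x→north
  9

> move dir→north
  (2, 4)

> sense dir→north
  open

> push x→north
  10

> move dir→north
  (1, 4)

> sense dir→west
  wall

> sense dir→north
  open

> push x→north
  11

> move dir→north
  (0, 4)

> sense dir→west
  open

> push x→west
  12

> move dir→west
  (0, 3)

> sense dir→west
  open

> push x→west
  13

> move dir→west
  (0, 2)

> sense dir→south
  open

> push x→south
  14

> move dir→south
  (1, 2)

> sense dir→west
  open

> push x→west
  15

> move dir→west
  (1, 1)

> sense dir→west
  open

> push x→west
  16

> move dir→west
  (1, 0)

> sense dir→south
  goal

> move dir→south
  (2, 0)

Answer: (2, 0)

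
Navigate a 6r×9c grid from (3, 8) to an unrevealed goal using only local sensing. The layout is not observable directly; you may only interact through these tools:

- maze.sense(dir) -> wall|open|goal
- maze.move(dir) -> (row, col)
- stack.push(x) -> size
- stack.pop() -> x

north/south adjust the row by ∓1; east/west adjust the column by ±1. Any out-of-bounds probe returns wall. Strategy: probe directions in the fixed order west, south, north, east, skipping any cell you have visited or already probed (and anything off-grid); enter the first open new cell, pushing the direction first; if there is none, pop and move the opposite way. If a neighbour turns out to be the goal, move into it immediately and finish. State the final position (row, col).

Action: maze.sense[west]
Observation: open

Action: stack.push[west]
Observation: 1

Action: maze.move[west]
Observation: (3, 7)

Action: maze.sense[west]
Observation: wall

Action: maze.sense[south]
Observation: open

Action: stack.push[south]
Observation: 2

Action: maze.move[south]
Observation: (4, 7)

Action: maze.sense[west]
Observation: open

Action: stack.push[west]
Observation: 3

Action: maze.move[west]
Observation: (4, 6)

Action: maze.sense[west]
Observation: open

Action: stack.push[west]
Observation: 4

Action: maze.move[west]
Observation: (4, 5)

Action: maze.sense[west]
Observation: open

Action: stack.push[west]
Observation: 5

Action: maze.move[west]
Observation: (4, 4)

Action: maze.sense[west]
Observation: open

Action: stack.push[west]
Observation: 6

Action: maze.move[west]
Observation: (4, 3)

Action: maze.sense[west]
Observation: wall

Action: maze.sense[south]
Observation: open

Action: stack.push[south]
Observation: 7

Action: maze.move[south]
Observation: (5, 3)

Action: maze.sense[west]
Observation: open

Action: stack.push[west]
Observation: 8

Action: maze.move[west]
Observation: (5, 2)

Action: maze.sense[west]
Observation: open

Action: stack.push[west]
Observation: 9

Action: maze.move[west]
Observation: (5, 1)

Action: maze.sense[west]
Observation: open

Action: stack.push[west]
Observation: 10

Action: maze.move[west]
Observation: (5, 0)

Action: maze.sense[north]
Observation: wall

Action: stack.pop[]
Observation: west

Action: maze.move[east]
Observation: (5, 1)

Action: maze.sense[north]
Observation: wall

Action: stack.pop[]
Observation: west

Action: maze.move[east]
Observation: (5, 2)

Action: stack.pop[]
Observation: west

Action: maze.move[east]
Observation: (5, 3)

Action: maze.sense[east]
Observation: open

Action: stack.push[east]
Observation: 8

Action: maze.move[east]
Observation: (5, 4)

Action: maze.sense[east]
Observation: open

Action: stack.push[east]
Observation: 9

Action: maze.move[east]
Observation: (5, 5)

Action: maze.sense[east]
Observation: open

Action: stack.push[east]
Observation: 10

Action: maze.move[east]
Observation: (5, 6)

Action: maze.sense[east]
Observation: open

Action: stack.push[east]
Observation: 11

Action: maze.move[east]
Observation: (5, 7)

Action: maze.sense[east]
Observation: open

Action: stack.push[east]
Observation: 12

Action: maze.move[east]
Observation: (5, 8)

Action: maze.sense[north]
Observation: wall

Action: stack.pop[]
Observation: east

Action: maze.move[west]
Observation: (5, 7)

Action: stack.pop[]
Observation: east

Action: maze.move[west]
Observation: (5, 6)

Action: stack.pop[]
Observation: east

Action: maze.move[west]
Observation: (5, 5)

Action: stack.pop[]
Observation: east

Action: maze.move[west]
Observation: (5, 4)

Action: stack.pop[]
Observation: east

Action: maze.move[west]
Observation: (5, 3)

Action: stack.pop[]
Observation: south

Action: maze.move[north]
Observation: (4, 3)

Action: maze.sense[north]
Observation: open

Action: stack.push[north]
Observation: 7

Action: maze.move[north]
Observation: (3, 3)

Action: maze.sense[west]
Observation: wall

Action: maze.sense[north]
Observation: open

Action: stack.push[north]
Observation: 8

Action: maze.move[north]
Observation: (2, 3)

Action: maze.sense[west]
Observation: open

Action: stack.push[west]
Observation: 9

Action: maze.move[west]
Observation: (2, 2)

Action: maze.sense[west]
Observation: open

Action: stack.push[west]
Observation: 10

Action: maze.move[west]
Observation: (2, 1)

Action: maze.sense[west]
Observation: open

Action: stack.push[west]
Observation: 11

Action: maze.move[west]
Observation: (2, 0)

Action: maze.sense[south]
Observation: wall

Action: maze.sense[north]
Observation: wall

Action: stack.pop[]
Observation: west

Action: maze.move[east]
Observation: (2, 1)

Action: maze.sense[south]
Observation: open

Action: stack.push[south]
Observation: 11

Action: maze.move[south]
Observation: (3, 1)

Action: stack.pop[]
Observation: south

Action: maze.move[north]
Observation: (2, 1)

Action: maze.sense[north]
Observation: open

Action: stack.push[north]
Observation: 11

Action: maze.move[north]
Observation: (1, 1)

Action: maze.sense[north]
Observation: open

Action: stack.push[north]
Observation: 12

Action: maze.move[north]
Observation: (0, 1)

Action: maze.sense[west]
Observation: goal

Action: maze.move[west]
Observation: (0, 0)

Answer: (0, 0)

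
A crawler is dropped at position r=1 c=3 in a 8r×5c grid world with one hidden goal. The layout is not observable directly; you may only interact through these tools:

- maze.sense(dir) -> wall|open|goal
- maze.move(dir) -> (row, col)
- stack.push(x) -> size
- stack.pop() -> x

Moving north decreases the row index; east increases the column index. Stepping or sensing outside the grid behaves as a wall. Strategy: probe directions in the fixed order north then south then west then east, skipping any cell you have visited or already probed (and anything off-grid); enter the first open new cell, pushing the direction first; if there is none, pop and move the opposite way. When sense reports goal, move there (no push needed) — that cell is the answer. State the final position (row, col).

[in] sense dir='north'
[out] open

[in] push x='north'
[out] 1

[in] move dir='north'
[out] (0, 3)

[in] sense dir='west'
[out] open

[in] push x='west'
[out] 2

[in] move dir='west'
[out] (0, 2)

[in] sense dir='south'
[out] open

[in] push x='south'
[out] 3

[in] move dir='south'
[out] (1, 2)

[in] sense dir='south'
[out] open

[in] push x='south'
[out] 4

[in] move dir='south'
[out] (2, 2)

[in] sense dir='south'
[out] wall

[in] sense dir='west'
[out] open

[in] push x='west'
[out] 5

[in] move dir='west'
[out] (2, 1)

[in] sense dir='north'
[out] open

[in] push x='north'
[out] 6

[in] move dir='north'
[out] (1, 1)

[in] sense dir='north'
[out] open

[in] push x='north'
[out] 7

[in] move dir='north'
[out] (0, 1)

[in] sense dir='west'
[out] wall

[in] pop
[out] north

[in] move dir='south'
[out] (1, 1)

[in] sense dir='west'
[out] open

[in] push x='west'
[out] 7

[in] move dir='west'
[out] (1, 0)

[in] sense dir='south'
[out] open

[in] push x='south'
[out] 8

[in] move dir='south'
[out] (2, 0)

[in] sense dir='south'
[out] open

[in] push x='south'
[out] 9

[in] move dir='south'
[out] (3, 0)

[in] sense dir='south'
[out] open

[in] push x='south'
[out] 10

[in] move dir='south'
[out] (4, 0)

[in] sense dir='south'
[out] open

[in] push x='south'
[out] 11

[in] move dir='south'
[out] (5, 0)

[in] sense dir='south'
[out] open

[in] push x='south'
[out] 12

[in] move dir='south'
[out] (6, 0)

[in] sense dir='south'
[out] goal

[in] move dir='south'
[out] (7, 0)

Answer: (7, 0)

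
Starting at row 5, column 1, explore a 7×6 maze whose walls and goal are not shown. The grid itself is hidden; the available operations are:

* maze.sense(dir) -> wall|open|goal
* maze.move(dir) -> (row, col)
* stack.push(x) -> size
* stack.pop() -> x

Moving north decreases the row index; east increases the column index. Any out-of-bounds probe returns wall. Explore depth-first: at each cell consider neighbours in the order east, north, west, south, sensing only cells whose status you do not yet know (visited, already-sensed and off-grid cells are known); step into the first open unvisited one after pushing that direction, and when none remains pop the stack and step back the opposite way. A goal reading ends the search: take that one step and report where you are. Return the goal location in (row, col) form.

[in] sense dir: east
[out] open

[in] push x: east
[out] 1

[in] move dir: east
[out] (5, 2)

[in] sense dir: east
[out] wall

[in] sense dir: north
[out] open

[in] push x: north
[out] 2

[in] move dir: north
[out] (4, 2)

[in] sense dir: east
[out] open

[in] push x: east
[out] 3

[in] move dir: east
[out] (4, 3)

[in] sense dir: east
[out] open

[in] push x: east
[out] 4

[in] move dir: east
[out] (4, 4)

[in] sense dir: east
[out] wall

[in] sense dir: north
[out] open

[in] push x: north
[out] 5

[in] move dir: north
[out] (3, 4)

[in] sense dir: east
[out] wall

[in] sense dir: north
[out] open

[in] push x: north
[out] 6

[in] move dir: north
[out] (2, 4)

[in] sense dir: east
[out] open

[in] push x: east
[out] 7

[in] move dir: east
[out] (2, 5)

[in] sense dir: north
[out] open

[in] push x: north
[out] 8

[in] move dir: north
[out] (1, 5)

[in] sense dir: north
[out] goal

[in] move dir: north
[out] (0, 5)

Answer: (0, 5)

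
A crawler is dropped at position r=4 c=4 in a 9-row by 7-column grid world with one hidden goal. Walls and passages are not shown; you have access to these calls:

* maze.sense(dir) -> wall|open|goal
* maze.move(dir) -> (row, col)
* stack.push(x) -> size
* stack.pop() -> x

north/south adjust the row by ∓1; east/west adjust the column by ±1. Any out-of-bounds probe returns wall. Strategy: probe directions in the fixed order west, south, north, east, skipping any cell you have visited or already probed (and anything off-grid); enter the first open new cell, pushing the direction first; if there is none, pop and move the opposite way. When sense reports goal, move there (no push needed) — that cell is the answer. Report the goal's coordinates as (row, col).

Act: maze.sense[west]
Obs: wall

Act: maze.sense[south]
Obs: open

Act: stack.push[south]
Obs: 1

Act: maze.move[south]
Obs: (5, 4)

Act: maze.sense[west]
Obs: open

Act: stack.push[west]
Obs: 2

Act: maze.move[west]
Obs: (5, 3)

Act: maze.sense[west]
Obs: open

Act: stack.push[west]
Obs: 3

Act: maze.move[west]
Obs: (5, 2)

Act: maze.sense[west]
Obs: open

Act: stack.push[west]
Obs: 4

Act: maze.move[west]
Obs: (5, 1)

Act: maze.sense[west]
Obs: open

Act: stack.push[west]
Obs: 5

Act: maze.move[west]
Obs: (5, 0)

Act: maze.sense[south]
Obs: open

Act: stack.push[south]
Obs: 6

Act: maze.move[south]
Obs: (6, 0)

Act: maze.sense[south]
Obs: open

Act: stack.push[south]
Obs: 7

Act: maze.move[south]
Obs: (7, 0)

Act: maze.sense[south]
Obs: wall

Act: maze.sense[east]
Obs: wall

Act: stack.pop[]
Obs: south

Act: maze.move[north]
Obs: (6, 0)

Act: maze.sense[east]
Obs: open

Act: stack.push[east]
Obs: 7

Act: maze.move[east]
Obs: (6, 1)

Act: maze.sense[east]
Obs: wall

Act: stack.pop[]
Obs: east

Act: maze.move[west]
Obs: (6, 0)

Act: stack.pop[]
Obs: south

Act: maze.move[north]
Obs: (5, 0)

Act: maze.sense[north]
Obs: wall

Act: stack.pop[]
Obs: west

Act: maze.move[east]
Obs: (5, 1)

Act: maze.sense[north]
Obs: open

Act: stack.push[north]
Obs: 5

Act: maze.move[north]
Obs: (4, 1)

Act: maze.sense[north]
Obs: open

Act: stack.push[north]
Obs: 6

Act: maze.move[north]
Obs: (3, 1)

Act: maze.sense[west]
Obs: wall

Act: maze.sense[north]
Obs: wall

Act: maze.sense[east]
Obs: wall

Act: stack.pop[]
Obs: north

Act: maze.move[south]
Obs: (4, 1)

Act: maze.sense[east]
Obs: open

Act: stack.push[east]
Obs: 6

Act: maze.move[east]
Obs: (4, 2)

Act: stack.pop[]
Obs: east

Act: maze.move[west]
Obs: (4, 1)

Act: stack.pop[]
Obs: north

Act: maze.move[south]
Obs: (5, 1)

Act: stack.pop[]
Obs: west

Act: maze.move[east]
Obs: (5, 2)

Act: stack.pop[]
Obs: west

Act: maze.move[east]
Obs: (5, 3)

Act: maze.sense[south]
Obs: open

Act: stack.push[south]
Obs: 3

Act: maze.move[south]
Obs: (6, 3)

Act: maze.sense[south]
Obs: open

Act: stack.push[south]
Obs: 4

Act: maze.move[south]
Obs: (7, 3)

Act: maze.sense[west]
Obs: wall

Act: maze.sense[south]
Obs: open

Act: stack.push[south]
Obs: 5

Act: maze.move[south]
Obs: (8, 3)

Act: maze.sense[west]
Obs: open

Act: stack.push[west]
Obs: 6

Act: maze.move[west]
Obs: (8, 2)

Act: maze.sense[west]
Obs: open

Act: stack.push[west]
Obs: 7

Act: maze.move[west]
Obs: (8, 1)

Act: stack.pop[]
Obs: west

Act: maze.move[east]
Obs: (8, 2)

Act: stack.pop[]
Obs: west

Act: maze.move[east]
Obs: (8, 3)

Act: maze.sense[east]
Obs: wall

Act: stack.pop[]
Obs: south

Act: maze.move[north]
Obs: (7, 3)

Act: maze.sense[east]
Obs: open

Act: stack.push[east]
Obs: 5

Act: maze.move[east]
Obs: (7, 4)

Act: maze.sense[north]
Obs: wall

Act: maze.sense[east]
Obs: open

Act: stack.push[east]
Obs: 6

Act: maze.move[east]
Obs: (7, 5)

Act: maze.sense[south]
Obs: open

Act: stack.push[south]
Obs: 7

Act: maze.move[south]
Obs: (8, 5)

Act: maze.sense[east]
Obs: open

Act: stack.push[east]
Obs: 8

Act: maze.move[east]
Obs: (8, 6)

Act: maze.sense[north]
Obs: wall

Act: stack.pop[]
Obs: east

Act: maze.move[west]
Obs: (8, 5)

Act: stack.pop[]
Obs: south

Act: maze.move[north]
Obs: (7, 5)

Act: maze.sense[north]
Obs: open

Act: stack.push[north]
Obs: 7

Act: maze.move[north]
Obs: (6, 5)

Act: maze.sense[north]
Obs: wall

Act: maze.sense[east]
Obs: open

Act: stack.push[east]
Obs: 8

Act: maze.move[east]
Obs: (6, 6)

Act: maze.sense[north]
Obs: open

Act: stack.push[north]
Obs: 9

Act: maze.move[north]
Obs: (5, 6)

Act: maze.sense[north]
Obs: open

Act: stack.push[north]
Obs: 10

Act: maze.move[north]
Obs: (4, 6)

Act: maze.sense[west]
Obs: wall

Act: maze.sense[north]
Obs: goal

Act: maze.move[north]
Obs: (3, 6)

Answer: (3, 6)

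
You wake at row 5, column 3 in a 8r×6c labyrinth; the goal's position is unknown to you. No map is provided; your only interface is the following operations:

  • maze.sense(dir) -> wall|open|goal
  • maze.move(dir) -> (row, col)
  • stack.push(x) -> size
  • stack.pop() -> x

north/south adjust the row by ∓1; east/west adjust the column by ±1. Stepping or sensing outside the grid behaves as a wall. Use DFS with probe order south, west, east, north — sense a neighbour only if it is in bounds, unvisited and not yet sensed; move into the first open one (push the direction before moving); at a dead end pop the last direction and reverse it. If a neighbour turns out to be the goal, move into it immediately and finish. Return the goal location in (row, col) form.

-> maze.sense(dir: south)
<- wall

-> maze.sense(dir: west)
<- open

-> stack.push(x: west)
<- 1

-> maze.move(dir: west)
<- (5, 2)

-> maze.sense(dir: south)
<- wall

-> maze.sense(dir: west)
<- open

-> stack.push(x: west)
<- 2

-> maze.move(dir: west)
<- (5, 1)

-> maze.sense(dir: south)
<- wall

-> maze.sense(dir: west)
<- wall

-> maze.sense(dir: north)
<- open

-> stack.push(x: north)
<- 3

-> maze.move(dir: north)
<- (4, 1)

-> maze.sense(dir: west)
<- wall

-> maze.sense(dir: east)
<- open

-> stack.push(x: east)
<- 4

-> maze.move(dir: east)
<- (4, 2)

-> maze.sense(dir: east)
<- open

-> stack.push(x: east)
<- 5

-> maze.move(dir: east)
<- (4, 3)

-> maze.sense(dir: east)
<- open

-> stack.push(x: east)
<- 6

-> maze.move(dir: east)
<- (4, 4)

-> maze.sense(dir: south)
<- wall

-> maze.sense(dir: east)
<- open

-> stack.push(x: east)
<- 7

-> maze.move(dir: east)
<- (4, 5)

-> maze.sense(dir: south)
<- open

-> stack.push(x: south)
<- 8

-> maze.move(dir: south)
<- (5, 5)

-> maze.sense(dir: south)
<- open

-> stack.push(x: south)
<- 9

-> maze.move(dir: south)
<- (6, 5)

-> maze.sense(dir: south)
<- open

-> stack.push(x: south)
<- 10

-> maze.move(dir: south)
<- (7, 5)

-> maze.sense(dir: west)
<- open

-> stack.push(x: west)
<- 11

-> maze.move(dir: west)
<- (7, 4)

-> maze.sense(dir: west)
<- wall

-> maze.sense(dir: north)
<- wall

-> stack.pop()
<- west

-> maze.move(dir: east)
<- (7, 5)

-> stack.pop()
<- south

-> maze.move(dir: north)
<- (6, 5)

-> stack.pop()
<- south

-> maze.move(dir: north)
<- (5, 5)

-> stack.pop()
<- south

-> maze.move(dir: north)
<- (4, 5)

-> maze.sense(dir: north)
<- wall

-> stack.pop()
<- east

-> maze.move(dir: west)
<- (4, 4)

-> maze.sense(dir: north)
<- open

-> stack.push(x: north)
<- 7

-> maze.move(dir: north)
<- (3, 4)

-> maze.sense(dir: west)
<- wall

-> maze.sense(dir: north)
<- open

-> stack.push(x: north)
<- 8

-> maze.move(dir: north)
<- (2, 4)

-> maze.sense(dir: west)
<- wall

-> maze.sense(dir: east)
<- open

-> stack.push(x: east)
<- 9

-> maze.move(dir: east)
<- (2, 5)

-> maze.sense(dir: north)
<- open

-> stack.push(x: north)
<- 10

-> maze.move(dir: north)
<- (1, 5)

-> maze.sense(dir: west)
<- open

-> stack.push(x: west)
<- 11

-> maze.move(dir: west)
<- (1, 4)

-> maze.sense(dir: west)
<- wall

-> maze.sense(dir: north)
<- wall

-> stack.pop()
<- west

-> maze.move(dir: east)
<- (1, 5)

-> maze.sense(dir: north)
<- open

-> stack.push(x: north)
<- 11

-> maze.move(dir: north)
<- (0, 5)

-> stack.pop()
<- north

-> maze.move(dir: south)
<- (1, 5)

-> stack.pop()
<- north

-> maze.move(dir: south)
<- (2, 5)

-> stack.pop()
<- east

-> maze.move(dir: west)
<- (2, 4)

-> stack.pop()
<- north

-> maze.move(dir: south)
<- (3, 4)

-> stack.pop()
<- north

-> maze.move(dir: south)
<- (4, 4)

-> stack.pop()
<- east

-> maze.move(dir: west)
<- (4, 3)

-> stack.pop()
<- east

-> maze.move(dir: west)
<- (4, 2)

-> maze.sense(dir: north)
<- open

-> stack.push(x: north)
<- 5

-> maze.move(dir: north)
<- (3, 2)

-> maze.sense(dir: west)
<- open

-> stack.push(x: west)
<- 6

-> maze.move(dir: west)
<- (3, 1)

-> maze.sense(dir: west)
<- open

-> stack.push(x: west)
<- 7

-> maze.move(dir: west)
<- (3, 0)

-> maze.sense(dir: north)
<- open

-> stack.push(x: north)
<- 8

-> maze.move(dir: north)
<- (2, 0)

-> maze.sense(dir: east)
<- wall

-> maze.sense(dir: north)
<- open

-> stack.push(x: north)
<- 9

-> maze.move(dir: north)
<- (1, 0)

-> maze.sense(dir: east)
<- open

-> stack.push(x: east)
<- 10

-> maze.move(dir: east)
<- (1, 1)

-> maze.sense(dir: east)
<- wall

-> maze.sense(dir: north)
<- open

-> stack.push(x: north)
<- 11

-> maze.move(dir: north)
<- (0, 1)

-> maze.sense(dir: west)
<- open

-> stack.push(x: west)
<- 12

-> maze.move(dir: west)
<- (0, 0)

-> stack.pop()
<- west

-> maze.move(dir: east)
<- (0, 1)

-> maze.sense(dir: east)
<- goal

-> maze.move(dir: east)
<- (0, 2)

Answer: (0, 2)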